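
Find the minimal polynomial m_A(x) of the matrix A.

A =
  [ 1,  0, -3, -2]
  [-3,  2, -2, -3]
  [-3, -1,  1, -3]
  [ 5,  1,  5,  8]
x^3 - 9*x^2 + 27*x - 27

The characteristic polynomial is χ_A(x) = (x - 3)^4, so the eigenvalues are known. The minimal polynomial is
  m_A(x) = Π_λ (x − λ)^{k_λ}
where k_λ is the size of the *largest* Jordan block for λ (equivalently, the smallest k with (A − λI)^k v = 0 for every generalised eigenvector v of λ).

  λ = 3: largest Jordan block has size 3, contributing (x − 3)^3

So m_A(x) = (x - 3)^3 = x^3 - 9*x^2 + 27*x - 27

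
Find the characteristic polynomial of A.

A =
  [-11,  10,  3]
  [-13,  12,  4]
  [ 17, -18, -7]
x^3 + 6*x^2 + 12*x + 8

Expanding det(x·I − A) (e.g. by cofactor expansion or by noting that A is similar to its Jordan form J, which has the same characteristic polynomial as A) gives
  χ_A(x) = x^3 + 6*x^2 + 12*x + 8
which factors as (x + 2)^3. The eigenvalues (with algebraic multiplicities) are λ = -2 with multiplicity 3.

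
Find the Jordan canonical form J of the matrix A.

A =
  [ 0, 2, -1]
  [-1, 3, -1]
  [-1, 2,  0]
J_2(1) ⊕ J_1(1)

The characteristic polynomial is
  det(x·I − A) = x^3 - 3*x^2 + 3*x - 1 = (x - 1)^3

Eigenvalues and multiplicities (the geometric multiplicity of λ is n − rank(A − λI), which equals the number of Jordan blocks for λ):
  λ = 1: algebraic multiplicity = 3, geometric multiplicity = 2

Determining the block sizes for each eigenvalue:
  λ = 1: 2 blocks summing to 3 forces exactly one block of size 2 and the rest size 1 → block sizes [2, 1]

Assembling the blocks gives a Jordan form
J =
  [1, 1, 0]
  [0, 1, 0]
  [0, 0, 1]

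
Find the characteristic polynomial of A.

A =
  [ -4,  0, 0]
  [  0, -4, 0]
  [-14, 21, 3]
x^3 + 5*x^2 - 8*x - 48

Expanding det(x·I − A) (e.g. by cofactor expansion or by noting that A is similar to its Jordan form J, which has the same characteristic polynomial as A) gives
  χ_A(x) = x^3 + 5*x^2 - 8*x - 48
which factors as (x - 3)*(x + 4)^2. The eigenvalues (with algebraic multiplicities) are λ = -4 with multiplicity 2, λ = 3 with multiplicity 1.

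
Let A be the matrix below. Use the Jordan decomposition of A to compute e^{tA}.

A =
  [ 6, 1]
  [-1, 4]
e^{tA} =
  [t*exp(5*t) + exp(5*t), t*exp(5*t)]
  [-t*exp(5*t), -t*exp(5*t) + exp(5*t)]

Strategy: write A = P · J · P⁻¹ where J is a Jordan canonical form, so e^{tA} = P · e^{tJ} · P⁻¹, and e^{tJ} can be computed block-by-block.

A has Jordan form
J =
  [5, 1]
  [0, 5]
(up to reordering of blocks).

Per-block formulas:
  For a 2×2 Jordan block J_2(5): exp(t · J_2(5)) = e^(5t)·(I + t·N), where N is the 2×2 nilpotent shift.

After assembling e^{tJ} and conjugating by P, we get:

e^{tA} =
  [t*exp(5*t) + exp(5*t), t*exp(5*t)]
  [-t*exp(5*t), -t*exp(5*t) + exp(5*t)]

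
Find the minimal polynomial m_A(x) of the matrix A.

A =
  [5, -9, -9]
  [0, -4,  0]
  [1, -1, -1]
x^3 - 12*x + 16

The characteristic polynomial is χ_A(x) = (x - 2)^2*(x + 4), so the eigenvalues are known. The minimal polynomial is
  m_A(x) = Π_λ (x − λ)^{k_λ}
where k_λ is the size of the *largest* Jordan block for λ (equivalently, the smallest k with (A − λI)^k v = 0 for every generalised eigenvector v of λ).

  λ = -4: largest Jordan block has size 1, contributing (x + 4)
  λ = 2: largest Jordan block has size 2, contributing (x − 2)^2

So m_A(x) = (x - 2)^2*(x + 4) = x^3 - 12*x + 16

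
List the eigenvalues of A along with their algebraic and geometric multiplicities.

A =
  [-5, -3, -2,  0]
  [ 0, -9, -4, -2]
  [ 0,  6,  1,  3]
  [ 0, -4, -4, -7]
λ = -5: alg = 4, geom = 2

Step 1 — factor the characteristic polynomial to read off the algebraic multiplicities:
  χ_A(x) = (x + 5)^4

Step 2 — compute geometric multiplicities via the rank-nullity identity g(λ) = n − rank(A − λI):
  rank(A − (-5)·I) = 2, so dim ker(A − (-5)·I) = n − 2 = 2

Summary:
  λ = -5: algebraic multiplicity = 4, geometric multiplicity = 2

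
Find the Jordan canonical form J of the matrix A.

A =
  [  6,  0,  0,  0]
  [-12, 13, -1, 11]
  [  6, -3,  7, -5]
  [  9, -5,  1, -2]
J_3(6) ⊕ J_1(6)

The characteristic polynomial is
  det(x·I − A) = x^4 - 24*x^3 + 216*x^2 - 864*x + 1296 = (x - 6)^4

Eigenvalues and multiplicities (the geometric multiplicity of λ is n − rank(A − λI), which equals the number of Jordan blocks for λ):
  λ = 6: algebraic multiplicity = 4, geometric multiplicity = 2

Determining the block sizes for each eigenvalue:
  λ = 6: with am = 4 and gm = 2, the partition is not yet determined (e.g. several partitions of 4 into 2 parts exist). Let N = A − (6)·I. Computing rank(N^1) = 2, rank(N^2) = 1, rank(N^3) = 0; the number of blocks of size ≥ j is rank(N^{j−1}) − rank(N^j), giving [2, 1, 1]. So we have 1 block(s) of size 3, 1 block(s) of size 1 → block sizes [3, 1]

Assembling the blocks gives a Jordan form
J =
  [6, 1, 0, 0]
  [0, 6, 1, 0]
  [0, 0, 6, 0]
  [0, 0, 0, 6]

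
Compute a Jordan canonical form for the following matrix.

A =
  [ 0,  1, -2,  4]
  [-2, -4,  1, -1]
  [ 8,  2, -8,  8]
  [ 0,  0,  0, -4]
J_3(-4) ⊕ J_1(-4)

The characteristic polynomial is
  det(x·I − A) = x^4 + 16*x^3 + 96*x^2 + 256*x + 256 = (x + 4)^4

Eigenvalues and multiplicities (the geometric multiplicity of λ is n − rank(A − λI), which equals the number of Jordan blocks for λ):
  λ = -4: algebraic multiplicity = 4, geometric multiplicity = 2

Determining the block sizes for each eigenvalue:
  λ = -4: with am = 4 and gm = 2, the partition is not yet determined (e.g. several partitions of 4 into 2 parts exist). Let N = A − (-4)·I. Computing rank(N^1) = 2, rank(N^2) = 1, rank(N^3) = 0; the number of blocks of size ≥ j is rank(N^{j−1}) − rank(N^j), giving [2, 1, 1]. So we have 1 block(s) of size 3, 1 block(s) of size 1 → block sizes [3, 1]

Assembling the blocks gives a Jordan form
J =
  [-4,  1,  0,  0]
  [ 0, -4,  1,  0]
  [ 0,  0, -4,  0]
  [ 0,  0,  0, -4]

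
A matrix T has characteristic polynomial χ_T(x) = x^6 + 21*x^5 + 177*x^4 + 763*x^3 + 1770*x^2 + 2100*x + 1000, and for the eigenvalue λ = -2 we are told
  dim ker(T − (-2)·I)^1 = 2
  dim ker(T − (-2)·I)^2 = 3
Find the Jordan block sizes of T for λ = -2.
Block sizes for λ = -2: [2, 1]

From the dimensions of kernels of powers, the number of Jordan blocks of size at least j is d_j − d_{j−1} where d_j = dim ker(N^j) (with d_0 = 0). Computing the differences gives [2, 1].
The number of blocks of size exactly k is (#blocks of size ≥ k) − (#blocks of size ≥ k + 1), so the partition is: 1 block(s) of size 1, 1 block(s) of size 2.
In nonincreasing order the block sizes are [2, 1].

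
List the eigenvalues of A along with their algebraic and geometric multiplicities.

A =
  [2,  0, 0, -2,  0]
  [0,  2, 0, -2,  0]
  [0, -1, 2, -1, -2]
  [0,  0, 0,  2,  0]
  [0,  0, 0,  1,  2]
λ = 2: alg = 5, geom = 3

Step 1 — factor the characteristic polynomial to read off the algebraic multiplicities:
  χ_A(x) = (x - 2)^5

Step 2 — compute geometric multiplicities via the rank-nullity identity g(λ) = n − rank(A − λI):
  rank(A − (2)·I) = 2, so dim ker(A − (2)·I) = n − 2 = 3

Summary:
  λ = 2: algebraic multiplicity = 5, geometric multiplicity = 3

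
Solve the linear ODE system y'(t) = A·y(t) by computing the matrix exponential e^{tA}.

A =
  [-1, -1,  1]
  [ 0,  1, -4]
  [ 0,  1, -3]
e^{tA} =
  [exp(-t), -t^2*exp(-t)/2 - t*exp(-t), t^2*exp(-t) + t*exp(-t)]
  [0, 2*t*exp(-t) + exp(-t), -4*t*exp(-t)]
  [0, t*exp(-t), -2*t*exp(-t) + exp(-t)]

Strategy: write A = P · J · P⁻¹ where J is a Jordan canonical form, so e^{tA} = P · e^{tJ} · P⁻¹, and e^{tJ} can be computed block-by-block.

A has Jordan form
J =
  [-1,  1,  0]
  [ 0, -1,  1]
  [ 0,  0, -1]
(up to reordering of blocks).

Per-block formulas:
  For a 3×3 Jordan block J_3(-1): exp(t · J_3(-1)) = e^(-1t)·(I + t·N + (t^2/2)·N^2), where N is the 3×3 nilpotent shift.

After assembling e^{tJ} and conjugating by P, we get:

e^{tA} =
  [exp(-t), -t^2*exp(-t)/2 - t*exp(-t), t^2*exp(-t) + t*exp(-t)]
  [0, 2*t*exp(-t) + exp(-t), -4*t*exp(-t)]
  [0, t*exp(-t), -2*t*exp(-t) + exp(-t)]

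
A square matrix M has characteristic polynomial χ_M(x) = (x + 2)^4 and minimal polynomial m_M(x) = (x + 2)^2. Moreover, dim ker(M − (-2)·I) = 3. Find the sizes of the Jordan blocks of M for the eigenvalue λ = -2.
Block sizes for λ = -2: [2, 1, 1]

Step 1 — from the characteristic polynomial, algebraic multiplicity of λ = -2 is 4. From dim ker(M − (-2)·I) = 3, there are exactly 3 Jordan blocks for λ = -2.
Step 2 — from the minimal polynomial, the factor (x + 2)^2 tells us the largest block for λ = -2 has size 2.
Step 3 — with total size 4, 3 blocks, and largest block 2, the block sizes (in nonincreasing order) are [2, 1, 1].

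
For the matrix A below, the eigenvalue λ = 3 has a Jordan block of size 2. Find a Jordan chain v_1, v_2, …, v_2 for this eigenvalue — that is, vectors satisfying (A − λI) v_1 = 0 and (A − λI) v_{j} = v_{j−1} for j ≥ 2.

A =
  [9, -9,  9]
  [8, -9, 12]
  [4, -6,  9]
A Jordan chain for λ = 3 of length 2:
v_1 = (6, 8, 4)ᵀ
v_2 = (1, 0, 0)ᵀ

Let N = A − (3)·I. We want v_2 with N^2 v_2 = 0 but N^1 v_2 ≠ 0; then v_{j-1} := N · v_j for j = 2, …, 2.

Pick v_2 = (1, 0, 0)ᵀ.
Then v_1 = N · v_2 = (6, 8, 4)ᵀ.

Sanity check: (A − (3)·I) v_1 = (0, 0, 0)ᵀ = 0. ✓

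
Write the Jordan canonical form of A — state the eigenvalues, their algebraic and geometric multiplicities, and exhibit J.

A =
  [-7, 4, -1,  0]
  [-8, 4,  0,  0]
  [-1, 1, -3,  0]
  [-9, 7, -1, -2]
J_3(-2) ⊕ J_1(-2)

The characteristic polynomial is
  det(x·I − A) = x^4 + 8*x^3 + 24*x^2 + 32*x + 16 = (x + 2)^4

Eigenvalues and multiplicities (the geometric multiplicity of λ is n − rank(A − λI), which equals the number of Jordan blocks for λ):
  λ = -2: algebraic multiplicity = 4, geometric multiplicity = 2

Determining the block sizes for each eigenvalue:
  λ = -2: with am = 4 and gm = 2, the partition is not yet determined (e.g. several partitions of 4 into 2 parts exist). Let N = A − (-2)·I. Computing rank(N^1) = 2, rank(N^2) = 1, rank(N^3) = 0; the number of blocks of size ≥ j is rank(N^{j−1}) − rank(N^j), giving [2, 1, 1]. So we have 1 block(s) of size 3, 1 block(s) of size 1 → block sizes [3, 1]

Assembling the blocks gives a Jordan form
J =
  [-2,  1,  0,  0]
  [ 0, -2,  1,  0]
  [ 0,  0, -2,  0]
  [ 0,  0,  0, -2]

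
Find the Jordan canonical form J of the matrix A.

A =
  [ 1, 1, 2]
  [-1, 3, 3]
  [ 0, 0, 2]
J_3(2)

The characteristic polynomial is
  det(x·I − A) = x^3 - 6*x^2 + 12*x - 8 = (x - 2)^3

Eigenvalues and multiplicities (the geometric multiplicity of λ is n − rank(A − λI), which equals the number of Jordan blocks for λ):
  λ = 2: algebraic multiplicity = 3, geometric multiplicity = 1

Determining the block sizes for each eigenvalue:
  λ = 2: one block (gm = 1), so the single block has size am = 3 → block sizes [3]

Assembling the blocks gives a Jordan form
J =
  [2, 1, 0]
  [0, 2, 1]
  [0, 0, 2]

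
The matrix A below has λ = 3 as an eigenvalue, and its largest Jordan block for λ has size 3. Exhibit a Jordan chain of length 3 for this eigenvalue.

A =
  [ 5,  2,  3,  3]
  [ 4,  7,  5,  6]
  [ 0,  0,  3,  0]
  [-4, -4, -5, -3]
A Jordan chain for λ = 3 of length 3:
v_1 = (1, 2, 0, -2)ᵀ
v_2 = (3, 5, 0, -5)ᵀ
v_3 = (0, 0, 1, 0)ᵀ

Let N = A − (3)·I. We want v_3 with N^3 v_3 = 0 but N^2 v_3 ≠ 0; then v_{j-1} := N · v_j for j = 3, …, 2.

Pick v_3 = (0, 0, 1, 0)ᵀ.
Then v_2 = N · v_3 = (3, 5, 0, -5)ᵀ.
Then v_1 = N · v_2 = (1, 2, 0, -2)ᵀ.

Sanity check: (A − (3)·I) v_1 = (0, 0, 0, 0)ᵀ = 0. ✓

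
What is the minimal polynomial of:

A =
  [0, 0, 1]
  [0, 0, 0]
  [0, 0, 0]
x^2

The characteristic polynomial is χ_A(x) = x^3, so the eigenvalues are known. The minimal polynomial is
  m_A(x) = Π_λ (x − λ)^{k_λ}
where k_λ is the size of the *largest* Jordan block for λ (equivalently, the smallest k with (A − λI)^k v = 0 for every generalised eigenvector v of λ).

  λ = 0: largest Jordan block has size 2, contributing (x − 0)^2

So m_A(x) = x^2 = x^2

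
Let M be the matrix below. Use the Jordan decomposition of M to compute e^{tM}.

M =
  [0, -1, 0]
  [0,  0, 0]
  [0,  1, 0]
e^{tM} =
  [1, -t, 0]
  [0, 1, 0]
  [0, t, 1]

Strategy: write M = P · J · P⁻¹ where J is a Jordan canonical form, so e^{tM} = P · e^{tJ} · P⁻¹, and e^{tJ} can be computed block-by-block.

M has Jordan form
J =
  [0, 1, 0]
  [0, 0, 0]
  [0, 0, 0]
(up to reordering of blocks).

Per-block formulas:
  For a 2×2 Jordan block J_2(0): exp(t · J_2(0)) = e^(0t)·(I + t·N), where N is the 2×2 nilpotent shift.
  For a 1×1 block at λ = 0: exp(t · [0]) = [e^(0t)].

After assembling e^{tJ} and conjugating by P, we get:

e^{tM} =
  [1, -t, 0]
  [0, 1, 0]
  [0, t, 1]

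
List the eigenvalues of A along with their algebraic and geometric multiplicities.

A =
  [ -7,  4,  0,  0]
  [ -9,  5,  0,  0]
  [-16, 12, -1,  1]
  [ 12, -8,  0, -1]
λ = -1: alg = 4, geom = 2

Step 1 — factor the characteristic polynomial to read off the algebraic multiplicities:
  χ_A(x) = (x + 1)^4

Step 2 — compute geometric multiplicities via the rank-nullity identity g(λ) = n − rank(A − λI):
  rank(A − (-1)·I) = 2, so dim ker(A − (-1)·I) = n − 2 = 2

Summary:
  λ = -1: algebraic multiplicity = 4, geometric multiplicity = 2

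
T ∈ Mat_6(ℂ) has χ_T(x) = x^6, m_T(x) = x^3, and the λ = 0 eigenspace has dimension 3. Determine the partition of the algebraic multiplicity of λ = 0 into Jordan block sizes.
Block sizes for λ = 0: [3, 2, 1]

Step 1 — from the characteristic polynomial, algebraic multiplicity of λ = 0 is 6. From dim ker(T − (0)·I) = 3, there are exactly 3 Jordan blocks for λ = 0.
Step 2 — from the minimal polynomial, the factor (x − 0)^3 tells us the largest block for λ = 0 has size 3.
Step 3 — with total size 6, 3 blocks, and largest block 3, the block sizes (in nonincreasing order) are [3, 2, 1].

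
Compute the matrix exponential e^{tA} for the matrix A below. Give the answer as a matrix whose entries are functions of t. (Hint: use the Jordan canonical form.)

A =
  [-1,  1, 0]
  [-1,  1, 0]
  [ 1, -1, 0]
e^{tA} =
  [1 - t, t, 0]
  [-t, t + 1, 0]
  [t, -t, 1]

Strategy: write A = P · J · P⁻¹ where J is a Jordan canonical form, so e^{tA} = P · e^{tJ} · P⁻¹, and e^{tJ} can be computed block-by-block.

A has Jordan form
J =
  [0, 1, 0]
  [0, 0, 0]
  [0, 0, 0]
(up to reordering of blocks).

Per-block formulas:
  For a 1×1 block at λ = 0: exp(t · [0]) = [e^(0t)].
  For a 2×2 Jordan block J_2(0): exp(t · J_2(0)) = e^(0t)·(I + t·N), where N is the 2×2 nilpotent shift.

After assembling e^{tJ} and conjugating by P, we get:

e^{tA} =
  [1 - t, t, 0]
  [-t, t + 1, 0]
  [t, -t, 1]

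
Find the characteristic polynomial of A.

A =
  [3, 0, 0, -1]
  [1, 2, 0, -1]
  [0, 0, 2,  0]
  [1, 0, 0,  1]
x^4 - 8*x^3 + 24*x^2 - 32*x + 16

Expanding det(x·I − A) (e.g. by cofactor expansion or by noting that A is similar to its Jordan form J, which has the same characteristic polynomial as A) gives
  χ_A(x) = x^4 - 8*x^3 + 24*x^2 - 32*x + 16
which factors as (x - 2)^4. The eigenvalues (with algebraic multiplicities) are λ = 2 with multiplicity 4.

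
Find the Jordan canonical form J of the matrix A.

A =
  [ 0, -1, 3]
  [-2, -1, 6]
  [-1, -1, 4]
J_2(1) ⊕ J_1(1)

The characteristic polynomial is
  det(x·I − A) = x^3 - 3*x^2 + 3*x - 1 = (x - 1)^3

Eigenvalues and multiplicities (the geometric multiplicity of λ is n − rank(A − λI), which equals the number of Jordan blocks for λ):
  λ = 1: algebraic multiplicity = 3, geometric multiplicity = 2

Determining the block sizes for each eigenvalue:
  λ = 1: 2 blocks summing to 3 forces exactly one block of size 2 and the rest size 1 → block sizes [2, 1]

Assembling the blocks gives a Jordan form
J =
  [1, 1, 0]
  [0, 1, 0]
  [0, 0, 1]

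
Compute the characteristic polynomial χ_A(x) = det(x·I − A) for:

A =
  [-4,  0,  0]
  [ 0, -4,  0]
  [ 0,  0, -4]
x^3 + 12*x^2 + 48*x + 64

Expanding det(x·I − A) (e.g. by cofactor expansion or by noting that A is similar to its Jordan form J, which has the same characteristic polynomial as A) gives
  χ_A(x) = x^3 + 12*x^2 + 48*x + 64
which factors as (x + 4)^3. The eigenvalues (with algebraic multiplicities) are λ = -4 with multiplicity 3.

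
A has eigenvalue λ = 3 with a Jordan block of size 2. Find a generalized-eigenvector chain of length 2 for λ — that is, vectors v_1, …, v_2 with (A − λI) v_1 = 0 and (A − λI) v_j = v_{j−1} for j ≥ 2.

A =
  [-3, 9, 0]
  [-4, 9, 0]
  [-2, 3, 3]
A Jordan chain for λ = 3 of length 2:
v_1 = (-6, -4, -2)ᵀ
v_2 = (1, 0, 0)ᵀ

Let N = A − (3)·I. We want v_2 with N^2 v_2 = 0 but N^1 v_2 ≠ 0; then v_{j-1} := N · v_j for j = 2, …, 2.

Pick v_2 = (1, 0, 0)ᵀ.
Then v_1 = N · v_2 = (-6, -4, -2)ᵀ.

Sanity check: (A − (3)·I) v_1 = (0, 0, 0)ᵀ = 0. ✓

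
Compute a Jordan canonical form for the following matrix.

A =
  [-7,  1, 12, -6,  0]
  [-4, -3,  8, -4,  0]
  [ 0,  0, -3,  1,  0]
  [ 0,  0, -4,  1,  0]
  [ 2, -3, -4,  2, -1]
J_2(-5) ⊕ J_2(-1) ⊕ J_1(-1)

The characteristic polynomial is
  det(x·I − A) = x^5 + 13*x^4 + 58*x^3 + 106*x^2 + 85*x + 25 = (x + 1)^3*(x + 5)^2

Eigenvalues and multiplicities (the geometric multiplicity of λ is n − rank(A − λI), which equals the number of Jordan blocks for λ):
  λ = -5: algebraic multiplicity = 2, geometric multiplicity = 1
  λ = -1: algebraic multiplicity = 3, geometric multiplicity = 2

Determining the block sizes for each eigenvalue:
  λ = -5: one block (gm = 1), so the single block has size am = 2 → block sizes [2]
  λ = -1: 2 blocks summing to 3 forces exactly one block of size 2 and the rest size 1 → block sizes [2, 1]

Assembling the blocks gives a Jordan form
J =
  [-5,  1,  0,  0,  0]
  [ 0, -5,  0,  0,  0]
  [ 0,  0, -1,  1,  0]
  [ 0,  0,  0, -1,  0]
  [ 0,  0,  0,  0, -1]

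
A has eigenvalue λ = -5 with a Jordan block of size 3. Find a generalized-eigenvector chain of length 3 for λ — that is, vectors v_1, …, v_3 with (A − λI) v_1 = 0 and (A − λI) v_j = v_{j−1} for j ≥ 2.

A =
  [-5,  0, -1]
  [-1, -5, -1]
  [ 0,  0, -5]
A Jordan chain for λ = -5 of length 3:
v_1 = (0, 1, 0)ᵀ
v_2 = (-1, -1, 0)ᵀ
v_3 = (0, 0, 1)ᵀ

Let N = A − (-5)·I. We want v_3 with N^3 v_3 = 0 but N^2 v_3 ≠ 0; then v_{j-1} := N · v_j for j = 3, …, 2.

Pick v_3 = (0, 0, 1)ᵀ.
Then v_2 = N · v_3 = (-1, -1, 0)ᵀ.
Then v_1 = N · v_2 = (0, 1, 0)ᵀ.

Sanity check: (A − (-5)·I) v_1 = (0, 0, 0)ᵀ = 0. ✓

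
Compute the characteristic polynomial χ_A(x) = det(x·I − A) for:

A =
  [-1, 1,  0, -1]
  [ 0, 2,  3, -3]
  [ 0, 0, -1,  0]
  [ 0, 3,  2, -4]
x^4 + 4*x^3 + 6*x^2 + 4*x + 1

Expanding det(x·I − A) (e.g. by cofactor expansion or by noting that A is similar to its Jordan form J, which has the same characteristic polynomial as A) gives
  χ_A(x) = x^4 + 4*x^3 + 6*x^2 + 4*x + 1
which factors as (x + 1)^4. The eigenvalues (with algebraic multiplicities) are λ = -1 with multiplicity 4.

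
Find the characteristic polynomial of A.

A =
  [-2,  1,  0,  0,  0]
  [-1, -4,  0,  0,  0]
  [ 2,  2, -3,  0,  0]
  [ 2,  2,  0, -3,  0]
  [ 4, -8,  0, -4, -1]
x^5 + 13*x^4 + 66*x^3 + 162*x^2 + 189*x + 81

Expanding det(x·I − A) (e.g. by cofactor expansion or by noting that A is similar to its Jordan form J, which has the same characteristic polynomial as A) gives
  χ_A(x) = x^5 + 13*x^4 + 66*x^3 + 162*x^2 + 189*x + 81
which factors as (x + 1)*(x + 3)^4. The eigenvalues (with algebraic multiplicities) are λ = -3 with multiplicity 4, λ = -1 with multiplicity 1.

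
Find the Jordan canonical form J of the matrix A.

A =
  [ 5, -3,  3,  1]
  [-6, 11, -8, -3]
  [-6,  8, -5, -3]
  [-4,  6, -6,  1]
J_2(3) ⊕ J_2(3)

The characteristic polynomial is
  det(x·I − A) = x^4 - 12*x^3 + 54*x^2 - 108*x + 81 = (x - 3)^4

Eigenvalues and multiplicities (the geometric multiplicity of λ is n − rank(A − λI), which equals the number of Jordan blocks for λ):
  λ = 3: algebraic multiplicity = 4, geometric multiplicity = 2

Determining the block sizes for each eigenvalue:
  λ = 3: with am = 4 and gm = 2, the partition is not yet determined (e.g. several partitions of 4 into 2 parts exist). Let N = A − (3)·I. Computing rank(N^1) = 2, rank(N^2) = 0; the number of blocks of size ≥ j is rank(N^{j−1}) − rank(N^j), giving [2, 2]. So we have 2 block(s) of size 2 → block sizes [2, 2]

Assembling the blocks gives a Jordan form
J =
  [3, 1, 0, 0]
  [0, 3, 0, 0]
  [0, 0, 3, 1]
  [0, 0, 0, 3]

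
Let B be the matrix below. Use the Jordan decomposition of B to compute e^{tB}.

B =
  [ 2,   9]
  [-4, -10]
e^{tB} =
  [6*t*exp(-4*t) + exp(-4*t), 9*t*exp(-4*t)]
  [-4*t*exp(-4*t), -6*t*exp(-4*t) + exp(-4*t)]

Strategy: write B = P · J · P⁻¹ where J is a Jordan canonical form, so e^{tB} = P · e^{tJ} · P⁻¹, and e^{tJ} can be computed block-by-block.

B has Jordan form
J =
  [-4,  1]
  [ 0, -4]
(up to reordering of blocks).

Per-block formulas:
  For a 2×2 Jordan block J_2(-4): exp(t · J_2(-4)) = e^(-4t)·(I + t·N), where N is the 2×2 nilpotent shift.

After assembling e^{tJ} and conjugating by P, we get:

e^{tB} =
  [6*t*exp(-4*t) + exp(-4*t), 9*t*exp(-4*t)]
  [-4*t*exp(-4*t), -6*t*exp(-4*t) + exp(-4*t)]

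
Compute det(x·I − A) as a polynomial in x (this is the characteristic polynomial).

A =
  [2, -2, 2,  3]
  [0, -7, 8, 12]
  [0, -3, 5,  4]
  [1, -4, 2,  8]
x^4 - 8*x^3 + 22*x^2 - 24*x + 9

Expanding det(x·I − A) (e.g. by cofactor expansion or by noting that A is similar to its Jordan form J, which has the same characteristic polynomial as A) gives
  χ_A(x) = x^4 - 8*x^3 + 22*x^2 - 24*x + 9
which factors as (x - 3)^2*(x - 1)^2. The eigenvalues (with algebraic multiplicities) are λ = 1 with multiplicity 2, λ = 3 with multiplicity 2.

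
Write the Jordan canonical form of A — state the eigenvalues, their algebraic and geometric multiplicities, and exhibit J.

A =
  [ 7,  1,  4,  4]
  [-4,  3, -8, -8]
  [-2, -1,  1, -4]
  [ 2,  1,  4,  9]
J_2(5) ⊕ J_1(5) ⊕ J_1(5)

The characteristic polynomial is
  det(x·I − A) = x^4 - 20*x^3 + 150*x^2 - 500*x + 625 = (x - 5)^4

Eigenvalues and multiplicities (the geometric multiplicity of λ is n − rank(A − λI), which equals the number of Jordan blocks for λ):
  λ = 5: algebraic multiplicity = 4, geometric multiplicity = 3

Determining the block sizes for each eigenvalue:
  λ = 5: 3 blocks summing to 4 forces exactly one block of size 2 and the rest size 1 → block sizes [2, 1, 1]

Assembling the blocks gives a Jordan form
J =
  [5, 1, 0, 0]
  [0, 5, 0, 0]
  [0, 0, 5, 0]
  [0, 0, 0, 5]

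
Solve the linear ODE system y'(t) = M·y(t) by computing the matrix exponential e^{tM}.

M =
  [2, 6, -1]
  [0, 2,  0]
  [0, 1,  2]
e^{tM} =
  [exp(2*t), -t^2*exp(2*t)/2 + 6*t*exp(2*t), -t*exp(2*t)]
  [0, exp(2*t), 0]
  [0, t*exp(2*t), exp(2*t)]

Strategy: write M = P · J · P⁻¹ where J is a Jordan canonical form, so e^{tM} = P · e^{tJ} · P⁻¹, and e^{tJ} can be computed block-by-block.

M has Jordan form
J =
  [2, 1, 0]
  [0, 2, 1]
  [0, 0, 2]
(up to reordering of blocks).

Per-block formulas:
  For a 3×3 Jordan block J_3(2): exp(t · J_3(2)) = e^(2t)·(I + t·N + (t^2/2)·N^2), where N is the 3×3 nilpotent shift.

After assembling e^{tJ} and conjugating by P, we get:

e^{tM} =
  [exp(2*t), -t^2*exp(2*t)/2 + 6*t*exp(2*t), -t*exp(2*t)]
  [0, exp(2*t), 0]
  [0, t*exp(2*t), exp(2*t)]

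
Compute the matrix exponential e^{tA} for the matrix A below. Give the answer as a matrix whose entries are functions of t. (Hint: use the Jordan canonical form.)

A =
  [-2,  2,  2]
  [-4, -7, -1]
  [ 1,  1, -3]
e^{tA} =
  [-t^2*exp(-4*t) + 2*t*exp(-4*t) + exp(-4*t), 2*t*exp(-4*t), 2*t^2*exp(-4*t) + 2*t*exp(-4*t)]
  [3*t^2*exp(-4*t)/2 - 4*t*exp(-4*t), -3*t*exp(-4*t) + exp(-4*t), -3*t^2*exp(-4*t) - t*exp(-4*t)]
  [-t^2*exp(-4*t)/2 + t*exp(-4*t), t*exp(-4*t), t^2*exp(-4*t) + t*exp(-4*t) + exp(-4*t)]

Strategy: write A = P · J · P⁻¹ where J is a Jordan canonical form, so e^{tA} = P · e^{tJ} · P⁻¹, and e^{tJ} can be computed block-by-block.

A has Jordan form
J =
  [-4,  1,  0]
  [ 0, -4,  1]
  [ 0,  0, -4]
(up to reordering of blocks).

Per-block formulas:
  For a 3×3 Jordan block J_3(-4): exp(t · J_3(-4)) = e^(-4t)·(I + t·N + (t^2/2)·N^2), where N is the 3×3 nilpotent shift.

After assembling e^{tJ} and conjugating by P, we get:

e^{tA} =
  [-t^2*exp(-4*t) + 2*t*exp(-4*t) + exp(-4*t), 2*t*exp(-4*t), 2*t^2*exp(-4*t) + 2*t*exp(-4*t)]
  [3*t^2*exp(-4*t)/2 - 4*t*exp(-4*t), -3*t*exp(-4*t) + exp(-4*t), -3*t^2*exp(-4*t) - t*exp(-4*t)]
  [-t^2*exp(-4*t)/2 + t*exp(-4*t), t*exp(-4*t), t^2*exp(-4*t) + t*exp(-4*t) + exp(-4*t)]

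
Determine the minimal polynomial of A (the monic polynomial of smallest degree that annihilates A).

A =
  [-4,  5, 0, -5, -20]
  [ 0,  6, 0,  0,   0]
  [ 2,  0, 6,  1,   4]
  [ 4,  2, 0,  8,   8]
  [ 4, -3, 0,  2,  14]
x^2 - 12*x + 36

The characteristic polynomial is χ_A(x) = (x - 6)^5, so the eigenvalues are known. The minimal polynomial is
  m_A(x) = Π_λ (x − λ)^{k_λ}
where k_λ is the size of the *largest* Jordan block for λ (equivalently, the smallest k with (A − λI)^k v = 0 for every generalised eigenvector v of λ).

  λ = 6: largest Jordan block has size 2, contributing (x − 6)^2

So m_A(x) = (x - 6)^2 = x^2 - 12*x + 36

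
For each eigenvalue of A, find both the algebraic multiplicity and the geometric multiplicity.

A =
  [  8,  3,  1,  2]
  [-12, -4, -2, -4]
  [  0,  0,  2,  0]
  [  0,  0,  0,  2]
λ = 2: alg = 4, geom = 3

Step 1 — factor the characteristic polynomial to read off the algebraic multiplicities:
  χ_A(x) = (x - 2)^4

Step 2 — compute geometric multiplicities via the rank-nullity identity g(λ) = n − rank(A − λI):
  rank(A − (2)·I) = 1, so dim ker(A − (2)·I) = n − 1 = 3

Summary:
  λ = 2: algebraic multiplicity = 4, geometric multiplicity = 3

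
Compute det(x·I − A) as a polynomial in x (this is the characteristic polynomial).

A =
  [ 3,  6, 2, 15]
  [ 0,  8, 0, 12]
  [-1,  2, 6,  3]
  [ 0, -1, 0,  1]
x^4 - 18*x^3 + 121*x^2 - 360*x + 400

Expanding det(x·I − A) (e.g. by cofactor expansion or by noting that A is similar to its Jordan form J, which has the same characteristic polynomial as A) gives
  χ_A(x) = x^4 - 18*x^3 + 121*x^2 - 360*x + 400
which factors as (x - 5)^2*(x - 4)^2. The eigenvalues (with algebraic multiplicities) are λ = 4 with multiplicity 2, λ = 5 with multiplicity 2.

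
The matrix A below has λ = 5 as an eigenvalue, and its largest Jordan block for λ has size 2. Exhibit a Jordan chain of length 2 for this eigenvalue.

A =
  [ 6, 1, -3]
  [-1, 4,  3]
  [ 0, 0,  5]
A Jordan chain for λ = 5 of length 2:
v_1 = (1, -1, 0)ᵀ
v_2 = (1, 0, 0)ᵀ

Let N = A − (5)·I. We want v_2 with N^2 v_2 = 0 but N^1 v_2 ≠ 0; then v_{j-1} := N · v_j for j = 2, …, 2.

Pick v_2 = (1, 0, 0)ᵀ.
Then v_1 = N · v_2 = (1, -1, 0)ᵀ.

Sanity check: (A − (5)·I) v_1 = (0, 0, 0)ᵀ = 0. ✓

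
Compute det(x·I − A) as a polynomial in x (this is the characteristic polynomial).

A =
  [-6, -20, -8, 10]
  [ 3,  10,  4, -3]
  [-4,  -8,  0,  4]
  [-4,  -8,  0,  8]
x^4 - 12*x^3 + 48*x^2 - 64*x

Expanding det(x·I − A) (e.g. by cofactor expansion or by noting that A is similar to its Jordan form J, which has the same characteristic polynomial as A) gives
  χ_A(x) = x^4 - 12*x^3 + 48*x^2 - 64*x
which factors as x*(x - 4)^3. The eigenvalues (with algebraic multiplicities) are λ = 0 with multiplicity 1, λ = 4 with multiplicity 3.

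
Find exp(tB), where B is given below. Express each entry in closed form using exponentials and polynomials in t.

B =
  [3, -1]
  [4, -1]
e^{tB} =
  [2*t*exp(t) + exp(t), -t*exp(t)]
  [4*t*exp(t), -2*t*exp(t) + exp(t)]

Strategy: write B = P · J · P⁻¹ where J is a Jordan canonical form, so e^{tB} = P · e^{tJ} · P⁻¹, and e^{tJ} can be computed block-by-block.

B has Jordan form
J =
  [1, 1]
  [0, 1]
(up to reordering of blocks).

Per-block formulas:
  For a 2×2 Jordan block J_2(1): exp(t · J_2(1)) = e^(1t)·(I + t·N), where N is the 2×2 nilpotent shift.

After assembling e^{tJ} and conjugating by P, we get:

e^{tB} =
  [2*t*exp(t) + exp(t), -t*exp(t)]
  [4*t*exp(t), -2*t*exp(t) + exp(t)]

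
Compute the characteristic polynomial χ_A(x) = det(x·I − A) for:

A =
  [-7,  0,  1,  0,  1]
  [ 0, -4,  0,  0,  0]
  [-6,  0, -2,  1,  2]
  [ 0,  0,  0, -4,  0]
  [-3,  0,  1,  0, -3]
x^5 + 20*x^4 + 160*x^3 + 640*x^2 + 1280*x + 1024

Expanding det(x·I − A) (e.g. by cofactor expansion or by noting that A is similar to its Jordan form J, which has the same characteristic polynomial as A) gives
  χ_A(x) = x^5 + 20*x^4 + 160*x^3 + 640*x^2 + 1280*x + 1024
which factors as (x + 4)^5. The eigenvalues (with algebraic multiplicities) are λ = -4 with multiplicity 5.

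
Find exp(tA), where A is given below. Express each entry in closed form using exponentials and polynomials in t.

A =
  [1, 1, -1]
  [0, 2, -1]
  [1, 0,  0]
e^{tA} =
  [-t^2*exp(t)/2 + exp(t), t^2*exp(t)/2 + t*exp(t), -t*exp(t)]
  [-t^2*exp(t)/2, t^2*exp(t)/2 + t*exp(t) + exp(t), -t*exp(t)]
  [-t^2*exp(t)/2 + t*exp(t), t^2*exp(t)/2, -t*exp(t) + exp(t)]

Strategy: write A = P · J · P⁻¹ where J is a Jordan canonical form, so e^{tA} = P · e^{tJ} · P⁻¹, and e^{tJ} can be computed block-by-block.

A has Jordan form
J =
  [1, 1, 0]
  [0, 1, 1]
  [0, 0, 1]
(up to reordering of blocks).

Per-block formulas:
  For a 3×3 Jordan block J_3(1): exp(t · J_3(1)) = e^(1t)·(I + t·N + (t^2/2)·N^2), where N is the 3×3 nilpotent shift.

After assembling e^{tJ} and conjugating by P, we get:

e^{tA} =
  [-t^2*exp(t)/2 + exp(t), t^2*exp(t)/2 + t*exp(t), -t*exp(t)]
  [-t^2*exp(t)/2, t^2*exp(t)/2 + t*exp(t) + exp(t), -t*exp(t)]
  [-t^2*exp(t)/2 + t*exp(t), t^2*exp(t)/2, -t*exp(t) + exp(t)]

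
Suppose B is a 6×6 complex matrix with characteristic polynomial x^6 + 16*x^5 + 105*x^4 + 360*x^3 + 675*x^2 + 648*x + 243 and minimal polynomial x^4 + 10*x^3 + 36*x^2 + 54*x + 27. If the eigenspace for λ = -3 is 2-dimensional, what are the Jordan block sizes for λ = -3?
Block sizes for λ = -3: [3, 2]

Step 1 — from the characteristic polynomial, algebraic multiplicity of λ = -3 is 5. From dim ker(B − (-3)·I) = 2, there are exactly 2 Jordan blocks for λ = -3.
Step 2 — from the minimal polynomial, the factor (x + 3)^3 tells us the largest block for λ = -3 has size 3.
Step 3 — with total size 5, 2 blocks, and largest block 3, the block sizes (in nonincreasing order) are [3, 2].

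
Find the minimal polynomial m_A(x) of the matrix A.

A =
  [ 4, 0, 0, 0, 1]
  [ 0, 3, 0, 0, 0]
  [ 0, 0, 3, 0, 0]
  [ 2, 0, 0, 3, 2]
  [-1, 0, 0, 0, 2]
x^2 - 6*x + 9

The characteristic polynomial is χ_A(x) = (x - 3)^5, so the eigenvalues are known. The minimal polynomial is
  m_A(x) = Π_λ (x − λ)^{k_λ}
where k_λ is the size of the *largest* Jordan block for λ (equivalently, the smallest k with (A − λI)^k v = 0 for every generalised eigenvector v of λ).

  λ = 3: largest Jordan block has size 2, contributing (x − 3)^2

So m_A(x) = (x - 3)^2 = x^2 - 6*x + 9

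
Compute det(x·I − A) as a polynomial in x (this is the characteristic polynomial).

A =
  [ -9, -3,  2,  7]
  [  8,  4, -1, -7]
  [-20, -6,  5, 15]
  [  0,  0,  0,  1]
x^4 - x^3 - 3*x^2 + 5*x - 2

Expanding det(x·I − A) (e.g. by cofactor expansion or by noting that A is similar to its Jordan form J, which has the same characteristic polynomial as A) gives
  χ_A(x) = x^4 - x^3 - 3*x^2 + 5*x - 2
which factors as (x - 1)^3*(x + 2). The eigenvalues (with algebraic multiplicities) are λ = -2 with multiplicity 1, λ = 1 with multiplicity 3.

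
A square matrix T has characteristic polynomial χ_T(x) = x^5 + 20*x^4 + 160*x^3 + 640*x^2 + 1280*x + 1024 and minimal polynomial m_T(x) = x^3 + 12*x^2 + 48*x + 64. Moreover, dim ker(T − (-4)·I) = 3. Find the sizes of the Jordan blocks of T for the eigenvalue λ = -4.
Block sizes for λ = -4: [3, 1, 1]

Step 1 — from the characteristic polynomial, algebraic multiplicity of λ = -4 is 5. From dim ker(T − (-4)·I) = 3, there are exactly 3 Jordan blocks for λ = -4.
Step 2 — from the minimal polynomial, the factor (x + 4)^3 tells us the largest block for λ = -4 has size 3.
Step 3 — with total size 5, 3 blocks, and largest block 3, the block sizes (in nonincreasing order) are [3, 1, 1].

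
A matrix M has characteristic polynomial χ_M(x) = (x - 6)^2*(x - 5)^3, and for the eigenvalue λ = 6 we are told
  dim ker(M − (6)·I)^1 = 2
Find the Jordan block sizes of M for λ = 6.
Block sizes for λ = 6: [1, 1]

From the dimensions of kernels of powers, the number of Jordan blocks of size at least j is d_j − d_{j−1} where d_j = dim ker(N^j) (with d_0 = 0). Computing the differences gives [2].
The number of blocks of size exactly k is (#blocks of size ≥ k) − (#blocks of size ≥ k + 1), so the partition is: 2 block(s) of size 1.
In nonincreasing order the block sizes are [1, 1].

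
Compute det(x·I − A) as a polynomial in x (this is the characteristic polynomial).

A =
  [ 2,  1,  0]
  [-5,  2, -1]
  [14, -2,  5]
x^3 - 9*x^2 + 27*x - 27

Expanding det(x·I − A) (e.g. by cofactor expansion or by noting that A is similar to its Jordan form J, which has the same characteristic polynomial as A) gives
  χ_A(x) = x^3 - 9*x^2 + 27*x - 27
which factors as (x - 3)^3. The eigenvalues (with algebraic multiplicities) are λ = 3 with multiplicity 3.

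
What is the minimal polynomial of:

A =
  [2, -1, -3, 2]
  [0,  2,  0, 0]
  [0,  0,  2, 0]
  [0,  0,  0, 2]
x^2 - 4*x + 4

The characteristic polynomial is χ_A(x) = (x - 2)^4, so the eigenvalues are known. The minimal polynomial is
  m_A(x) = Π_λ (x − λ)^{k_λ}
where k_λ is the size of the *largest* Jordan block for λ (equivalently, the smallest k with (A − λI)^k v = 0 for every generalised eigenvector v of λ).

  λ = 2: largest Jordan block has size 2, contributing (x − 2)^2

So m_A(x) = (x - 2)^2 = x^2 - 4*x + 4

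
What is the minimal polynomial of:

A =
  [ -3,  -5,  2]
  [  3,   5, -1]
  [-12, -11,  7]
x^3 - 9*x^2 + 27*x - 27

The characteristic polynomial is χ_A(x) = (x - 3)^3, so the eigenvalues are known. The minimal polynomial is
  m_A(x) = Π_λ (x − λ)^{k_λ}
where k_λ is the size of the *largest* Jordan block for λ (equivalently, the smallest k with (A − λI)^k v = 0 for every generalised eigenvector v of λ).

  λ = 3: largest Jordan block has size 3, contributing (x − 3)^3

So m_A(x) = (x - 3)^3 = x^3 - 9*x^2 + 27*x - 27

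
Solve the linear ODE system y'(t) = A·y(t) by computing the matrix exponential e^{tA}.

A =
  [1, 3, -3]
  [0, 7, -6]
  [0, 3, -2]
e^{tA} =
  [exp(t), exp(4*t) - exp(t), -exp(4*t) + exp(t)]
  [0, 2*exp(4*t) - exp(t), -2*exp(4*t) + 2*exp(t)]
  [0, exp(4*t) - exp(t), -exp(4*t) + 2*exp(t)]

Strategy: write A = P · J · P⁻¹ where J is a Jordan canonical form, so e^{tA} = P · e^{tJ} · P⁻¹, and e^{tJ} can be computed block-by-block.

A has Jordan form
J =
  [1, 0, 0]
  [0, 1, 0]
  [0, 0, 4]
(up to reordering of blocks).

Per-block formulas:
  For a 1×1 block at λ = 1: exp(t · [1]) = [e^(1t)].
  For a 1×1 block at λ = 4: exp(t · [4]) = [e^(4t)].

After assembling e^{tJ} and conjugating by P, we get:

e^{tA} =
  [exp(t), exp(4*t) - exp(t), -exp(4*t) + exp(t)]
  [0, 2*exp(4*t) - exp(t), -2*exp(4*t) + 2*exp(t)]
  [0, exp(4*t) - exp(t), -exp(4*t) + 2*exp(t)]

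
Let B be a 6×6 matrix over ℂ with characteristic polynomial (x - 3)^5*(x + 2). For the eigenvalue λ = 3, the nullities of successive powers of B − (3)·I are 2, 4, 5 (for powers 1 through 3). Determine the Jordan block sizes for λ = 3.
Block sizes for λ = 3: [3, 2]

From the dimensions of kernels of powers, the number of Jordan blocks of size at least j is d_j − d_{j−1} where d_j = dim ker(N^j) (with d_0 = 0). Computing the differences gives [2, 2, 1].
The number of blocks of size exactly k is (#blocks of size ≥ k) − (#blocks of size ≥ k + 1), so the partition is: 1 block(s) of size 2, 1 block(s) of size 3.
In nonincreasing order the block sizes are [3, 2].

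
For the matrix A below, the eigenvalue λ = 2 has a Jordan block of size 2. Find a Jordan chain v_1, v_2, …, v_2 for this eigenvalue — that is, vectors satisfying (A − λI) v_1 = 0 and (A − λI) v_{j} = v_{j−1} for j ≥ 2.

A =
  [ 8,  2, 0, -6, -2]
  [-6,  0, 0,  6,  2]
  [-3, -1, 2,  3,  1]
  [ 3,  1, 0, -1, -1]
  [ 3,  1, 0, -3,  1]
A Jordan chain for λ = 2 of length 2:
v_1 = (6, -6, -3, 3, 3)ᵀ
v_2 = (1, 0, 0, 0, 0)ᵀ

Let N = A − (2)·I. We want v_2 with N^2 v_2 = 0 but N^1 v_2 ≠ 0; then v_{j-1} := N · v_j for j = 2, …, 2.

Pick v_2 = (1, 0, 0, 0, 0)ᵀ.
Then v_1 = N · v_2 = (6, -6, -3, 3, 3)ᵀ.

Sanity check: (A − (2)·I) v_1 = (0, 0, 0, 0, 0)ᵀ = 0. ✓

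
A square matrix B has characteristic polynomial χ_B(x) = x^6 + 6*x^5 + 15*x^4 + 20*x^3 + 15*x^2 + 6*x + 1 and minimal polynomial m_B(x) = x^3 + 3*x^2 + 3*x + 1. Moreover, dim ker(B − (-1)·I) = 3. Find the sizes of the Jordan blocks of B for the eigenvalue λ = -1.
Block sizes for λ = -1: [3, 2, 1]

Step 1 — from the characteristic polynomial, algebraic multiplicity of λ = -1 is 6. From dim ker(B − (-1)·I) = 3, there are exactly 3 Jordan blocks for λ = -1.
Step 2 — from the minimal polynomial, the factor (x + 1)^3 tells us the largest block for λ = -1 has size 3.
Step 3 — with total size 6, 3 blocks, and largest block 3, the block sizes (in nonincreasing order) are [3, 2, 1].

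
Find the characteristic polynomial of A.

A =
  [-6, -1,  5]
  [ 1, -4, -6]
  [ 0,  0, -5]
x^3 + 15*x^2 + 75*x + 125

Expanding det(x·I − A) (e.g. by cofactor expansion or by noting that A is similar to its Jordan form J, which has the same characteristic polynomial as A) gives
  χ_A(x) = x^3 + 15*x^2 + 75*x + 125
which factors as (x + 5)^3. The eigenvalues (with algebraic multiplicities) are λ = -5 with multiplicity 3.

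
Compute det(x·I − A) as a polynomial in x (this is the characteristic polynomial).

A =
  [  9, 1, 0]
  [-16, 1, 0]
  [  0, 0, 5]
x^3 - 15*x^2 + 75*x - 125

Expanding det(x·I − A) (e.g. by cofactor expansion or by noting that A is similar to its Jordan form J, which has the same characteristic polynomial as A) gives
  χ_A(x) = x^3 - 15*x^2 + 75*x - 125
which factors as (x - 5)^3. The eigenvalues (with algebraic multiplicities) are λ = 5 with multiplicity 3.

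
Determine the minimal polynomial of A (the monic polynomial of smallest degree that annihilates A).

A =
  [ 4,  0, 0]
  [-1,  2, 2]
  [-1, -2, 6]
x^2 - 8*x + 16

The characteristic polynomial is χ_A(x) = (x - 4)^3, so the eigenvalues are known. The minimal polynomial is
  m_A(x) = Π_λ (x − λ)^{k_λ}
where k_λ is the size of the *largest* Jordan block for λ (equivalently, the smallest k with (A − λI)^k v = 0 for every generalised eigenvector v of λ).

  λ = 4: largest Jordan block has size 2, contributing (x − 4)^2

So m_A(x) = (x - 4)^2 = x^2 - 8*x + 16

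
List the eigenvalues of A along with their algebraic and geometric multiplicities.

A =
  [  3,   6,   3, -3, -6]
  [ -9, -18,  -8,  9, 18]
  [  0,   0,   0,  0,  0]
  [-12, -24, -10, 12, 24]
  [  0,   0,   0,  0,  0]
λ = -3: alg = 1, geom = 1; λ = 0: alg = 4, geom = 3

Step 1 — factor the characteristic polynomial to read off the algebraic multiplicities:
  χ_A(x) = x^4*(x + 3)

Step 2 — compute geometric multiplicities via the rank-nullity identity g(λ) = n − rank(A − λI):
  rank(A − (-3)·I) = 4, so dim ker(A − (-3)·I) = n − 4 = 1
  rank(A − (0)·I) = 2, so dim ker(A − (0)·I) = n − 2 = 3

Summary:
  λ = -3: algebraic multiplicity = 1, geometric multiplicity = 1
  λ = 0: algebraic multiplicity = 4, geometric multiplicity = 3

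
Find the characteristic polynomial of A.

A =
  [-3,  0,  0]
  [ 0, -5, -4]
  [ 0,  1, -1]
x^3 + 9*x^2 + 27*x + 27

Expanding det(x·I − A) (e.g. by cofactor expansion or by noting that A is similar to its Jordan form J, which has the same characteristic polynomial as A) gives
  χ_A(x) = x^3 + 9*x^2 + 27*x + 27
which factors as (x + 3)^3. The eigenvalues (with algebraic multiplicities) are λ = -3 with multiplicity 3.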